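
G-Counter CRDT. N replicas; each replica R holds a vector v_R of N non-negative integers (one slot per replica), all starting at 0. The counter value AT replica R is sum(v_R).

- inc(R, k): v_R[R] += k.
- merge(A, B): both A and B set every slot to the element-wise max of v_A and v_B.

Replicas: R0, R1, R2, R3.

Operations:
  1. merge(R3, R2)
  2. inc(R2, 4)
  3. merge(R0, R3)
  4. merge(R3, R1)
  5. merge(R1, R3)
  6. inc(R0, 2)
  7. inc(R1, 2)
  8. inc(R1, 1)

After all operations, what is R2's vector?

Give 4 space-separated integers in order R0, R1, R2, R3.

Op 1: merge R3<->R2 -> R3=(0,0,0,0) R2=(0,0,0,0)
Op 2: inc R2 by 4 -> R2=(0,0,4,0) value=4
Op 3: merge R0<->R3 -> R0=(0,0,0,0) R3=(0,0,0,0)
Op 4: merge R3<->R1 -> R3=(0,0,0,0) R1=(0,0,0,0)
Op 5: merge R1<->R3 -> R1=(0,0,0,0) R3=(0,0,0,0)
Op 6: inc R0 by 2 -> R0=(2,0,0,0) value=2
Op 7: inc R1 by 2 -> R1=(0,2,0,0) value=2
Op 8: inc R1 by 1 -> R1=(0,3,0,0) value=3

Answer: 0 0 4 0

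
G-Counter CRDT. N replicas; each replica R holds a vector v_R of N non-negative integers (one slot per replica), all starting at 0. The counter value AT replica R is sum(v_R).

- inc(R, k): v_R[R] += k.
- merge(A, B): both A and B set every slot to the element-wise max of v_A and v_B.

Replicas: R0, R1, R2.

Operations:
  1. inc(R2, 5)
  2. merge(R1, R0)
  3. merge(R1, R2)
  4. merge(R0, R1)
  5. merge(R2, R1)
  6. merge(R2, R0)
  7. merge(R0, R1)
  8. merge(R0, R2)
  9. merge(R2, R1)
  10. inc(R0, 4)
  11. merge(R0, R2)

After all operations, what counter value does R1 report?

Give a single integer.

Answer: 5

Derivation:
Op 1: inc R2 by 5 -> R2=(0,0,5) value=5
Op 2: merge R1<->R0 -> R1=(0,0,0) R0=(0,0,0)
Op 3: merge R1<->R2 -> R1=(0,0,5) R2=(0,0,5)
Op 4: merge R0<->R1 -> R0=(0,0,5) R1=(0,0,5)
Op 5: merge R2<->R1 -> R2=(0,0,5) R1=(0,0,5)
Op 6: merge R2<->R0 -> R2=(0,0,5) R0=(0,0,5)
Op 7: merge R0<->R1 -> R0=(0,0,5) R1=(0,0,5)
Op 8: merge R0<->R2 -> R0=(0,0,5) R2=(0,0,5)
Op 9: merge R2<->R1 -> R2=(0,0,5) R1=(0,0,5)
Op 10: inc R0 by 4 -> R0=(4,0,5) value=9
Op 11: merge R0<->R2 -> R0=(4,0,5) R2=(4,0,5)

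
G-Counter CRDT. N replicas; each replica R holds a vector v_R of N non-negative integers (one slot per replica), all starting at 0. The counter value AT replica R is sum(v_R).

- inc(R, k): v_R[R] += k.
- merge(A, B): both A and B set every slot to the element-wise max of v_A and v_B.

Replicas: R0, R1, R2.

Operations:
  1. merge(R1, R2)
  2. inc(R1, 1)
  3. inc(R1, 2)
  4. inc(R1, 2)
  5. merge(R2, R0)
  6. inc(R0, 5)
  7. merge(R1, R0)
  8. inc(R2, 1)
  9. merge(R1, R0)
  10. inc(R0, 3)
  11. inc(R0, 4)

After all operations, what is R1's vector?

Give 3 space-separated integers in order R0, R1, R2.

Op 1: merge R1<->R2 -> R1=(0,0,0) R2=(0,0,0)
Op 2: inc R1 by 1 -> R1=(0,1,0) value=1
Op 3: inc R1 by 2 -> R1=(0,3,0) value=3
Op 4: inc R1 by 2 -> R1=(0,5,0) value=5
Op 5: merge R2<->R0 -> R2=(0,0,0) R0=(0,0,0)
Op 6: inc R0 by 5 -> R0=(5,0,0) value=5
Op 7: merge R1<->R0 -> R1=(5,5,0) R0=(5,5,0)
Op 8: inc R2 by 1 -> R2=(0,0,1) value=1
Op 9: merge R1<->R0 -> R1=(5,5,0) R0=(5,5,0)
Op 10: inc R0 by 3 -> R0=(8,5,0) value=13
Op 11: inc R0 by 4 -> R0=(12,5,0) value=17

Answer: 5 5 0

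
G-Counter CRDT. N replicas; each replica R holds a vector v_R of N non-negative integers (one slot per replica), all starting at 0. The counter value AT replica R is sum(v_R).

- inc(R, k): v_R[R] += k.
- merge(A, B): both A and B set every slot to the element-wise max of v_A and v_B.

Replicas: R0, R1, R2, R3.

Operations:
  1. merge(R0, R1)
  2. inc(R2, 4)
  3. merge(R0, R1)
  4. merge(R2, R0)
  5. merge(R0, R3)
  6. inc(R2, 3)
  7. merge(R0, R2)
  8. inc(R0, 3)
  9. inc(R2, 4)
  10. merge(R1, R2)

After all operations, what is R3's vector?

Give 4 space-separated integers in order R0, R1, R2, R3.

Answer: 0 0 4 0

Derivation:
Op 1: merge R0<->R1 -> R0=(0,0,0,0) R1=(0,0,0,0)
Op 2: inc R2 by 4 -> R2=(0,0,4,0) value=4
Op 3: merge R0<->R1 -> R0=(0,0,0,0) R1=(0,0,0,0)
Op 4: merge R2<->R0 -> R2=(0,0,4,0) R0=(0,0,4,0)
Op 5: merge R0<->R3 -> R0=(0,0,4,0) R3=(0,0,4,0)
Op 6: inc R2 by 3 -> R2=(0,0,7,0) value=7
Op 7: merge R0<->R2 -> R0=(0,0,7,0) R2=(0,0,7,0)
Op 8: inc R0 by 3 -> R0=(3,0,7,0) value=10
Op 9: inc R2 by 4 -> R2=(0,0,11,0) value=11
Op 10: merge R1<->R2 -> R1=(0,0,11,0) R2=(0,0,11,0)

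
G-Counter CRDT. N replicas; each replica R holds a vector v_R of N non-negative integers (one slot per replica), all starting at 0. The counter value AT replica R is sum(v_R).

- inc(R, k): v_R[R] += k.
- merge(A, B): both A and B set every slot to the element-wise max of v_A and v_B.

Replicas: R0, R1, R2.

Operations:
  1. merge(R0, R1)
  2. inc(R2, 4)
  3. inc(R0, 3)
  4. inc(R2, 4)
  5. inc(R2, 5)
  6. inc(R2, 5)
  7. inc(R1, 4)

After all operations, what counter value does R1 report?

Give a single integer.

Op 1: merge R0<->R1 -> R0=(0,0,0) R1=(0,0,0)
Op 2: inc R2 by 4 -> R2=(0,0,4) value=4
Op 3: inc R0 by 3 -> R0=(3,0,0) value=3
Op 4: inc R2 by 4 -> R2=(0,0,8) value=8
Op 5: inc R2 by 5 -> R2=(0,0,13) value=13
Op 6: inc R2 by 5 -> R2=(0,0,18) value=18
Op 7: inc R1 by 4 -> R1=(0,4,0) value=4

Answer: 4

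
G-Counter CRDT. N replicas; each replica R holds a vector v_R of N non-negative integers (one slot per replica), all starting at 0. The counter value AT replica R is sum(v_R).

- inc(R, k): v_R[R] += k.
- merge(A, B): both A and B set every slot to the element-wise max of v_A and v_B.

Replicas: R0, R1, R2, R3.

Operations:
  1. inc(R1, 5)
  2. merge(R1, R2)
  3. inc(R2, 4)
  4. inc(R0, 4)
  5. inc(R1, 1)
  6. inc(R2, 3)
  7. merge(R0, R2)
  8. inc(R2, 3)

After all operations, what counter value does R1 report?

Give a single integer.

Op 1: inc R1 by 5 -> R1=(0,5,0,0) value=5
Op 2: merge R1<->R2 -> R1=(0,5,0,0) R2=(0,5,0,0)
Op 3: inc R2 by 4 -> R2=(0,5,4,0) value=9
Op 4: inc R0 by 4 -> R0=(4,0,0,0) value=4
Op 5: inc R1 by 1 -> R1=(0,6,0,0) value=6
Op 6: inc R2 by 3 -> R2=(0,5,7,0) value=12
Op 7: merge R0<->R2 -> R0=(4,5,7,0) R2=(4,5,7,0)
Op 8: inc R2 by 3 -> R2=(4,5,10,0) value=19

Answer: 6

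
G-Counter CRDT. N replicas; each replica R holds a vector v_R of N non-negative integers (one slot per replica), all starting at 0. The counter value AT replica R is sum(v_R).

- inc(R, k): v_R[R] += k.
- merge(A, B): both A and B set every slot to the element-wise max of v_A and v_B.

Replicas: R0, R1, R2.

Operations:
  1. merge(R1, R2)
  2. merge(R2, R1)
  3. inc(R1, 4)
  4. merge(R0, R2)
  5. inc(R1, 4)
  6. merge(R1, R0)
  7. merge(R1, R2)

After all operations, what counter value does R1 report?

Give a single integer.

Op 1: merge R1<->R2 -> R1=(0,0,0) R2=(0,0,0)
Op 2: merge R2<->R1 -> R2=(0,0,0) R1=(0,0,0)
Op 3: inc R1 by 4 -> R1=(0,4,0) value=4
Op 4: merge R0<->R2 -> R0=(0,0,0) R2=(0,0,0)
Op 5: inc R1 by 4 -> R1=(0,8,0) value=8
Op 6: merge R1<->R0 -> R1=(0,8,0) R0=(0,8,0)
Op 7: merge R1<->R2 -> R1=(0,8,0) R2=(0,8,0)

Answer: 8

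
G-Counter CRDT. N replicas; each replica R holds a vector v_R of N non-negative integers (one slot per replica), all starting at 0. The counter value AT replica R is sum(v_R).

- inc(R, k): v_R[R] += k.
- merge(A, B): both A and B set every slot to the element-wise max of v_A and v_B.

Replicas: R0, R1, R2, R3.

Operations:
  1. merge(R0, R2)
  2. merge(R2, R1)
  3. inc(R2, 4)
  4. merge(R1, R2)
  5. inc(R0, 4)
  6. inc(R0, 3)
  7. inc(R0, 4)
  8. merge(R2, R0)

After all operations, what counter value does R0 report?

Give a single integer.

Answer: 15

Derivation:
Op 1: merge R0<->R2 -> R0=(0,0,0,0) R2=(0,0,0,0)
Op 2: merge R2<->R1 -> R2=(0,0,0,0) R1=(0,0,0,0)
Op 3: inc R2 by 4 -> R2=(0,0,4,0) value=4
Op 4: merge R1<->R2 -> R1=(0,0,4,0) R2=(0,0,4,0)
Op 5: inc R0 by 4 -> R0=(4,0,0,0) value=4
Op 6: inc R0 by 3 -> R0=(7,0,0,0) value=7
Op 7: inc R0 by 4 -> R0=(11,0,0,0) value=11
Op 8: merge R2<->R0 -> R2=(11,0,4,0) R0=(11,0,4,0)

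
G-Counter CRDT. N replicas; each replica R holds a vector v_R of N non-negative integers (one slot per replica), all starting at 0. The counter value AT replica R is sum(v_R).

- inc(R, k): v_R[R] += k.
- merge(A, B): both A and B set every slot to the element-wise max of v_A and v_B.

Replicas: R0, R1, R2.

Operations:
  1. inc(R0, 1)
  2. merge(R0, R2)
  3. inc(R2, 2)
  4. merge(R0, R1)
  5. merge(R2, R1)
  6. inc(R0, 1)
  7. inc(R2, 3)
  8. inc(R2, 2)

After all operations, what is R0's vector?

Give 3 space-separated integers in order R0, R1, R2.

Answer: 2 0 0

Derivation:
Op 1: inc R0 by 1 -> R0=(1,0,0) value=1
Op 2: merge R0<->R2 -> R0=(1,0,0) R2=(1,0,0)
Op 3: inc R2 by 2 -> R2=(1,0,2) value=3
Op 4: merge R0<->R1 -> R0=(1,0,0) R1=(1,0,0)
Op 5: merge R2<->R1 -> R2=(1,0,2) R1=(1,0,2)
Op 6: inc R0 by 1 -> R0=(2,0,0) value=2
Op 7: inc R2 by 3 -> R2=(1,0,5) value=6
Op 8: inc R2 by 2 -> R2=(1,0,7) value=8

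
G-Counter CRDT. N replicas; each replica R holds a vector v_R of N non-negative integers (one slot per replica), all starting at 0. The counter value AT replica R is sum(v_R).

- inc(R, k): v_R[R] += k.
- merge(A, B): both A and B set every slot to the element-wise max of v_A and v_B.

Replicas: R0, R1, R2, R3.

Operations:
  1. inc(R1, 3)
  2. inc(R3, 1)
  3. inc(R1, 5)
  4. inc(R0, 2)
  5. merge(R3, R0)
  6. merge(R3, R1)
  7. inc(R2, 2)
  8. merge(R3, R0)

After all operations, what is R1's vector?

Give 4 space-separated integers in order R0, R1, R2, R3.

Op 1: inc R1 by 3 -> R1=(0,3,0,0) value=3
Op 2: inc R3 by 1 -> R3=(0,0,0,1) value=1
Op 3: inc R1 by 5 -> R1=(0,8,0,0) value=8
Op 4: inc R0 by 2 -> R0=(2,0,0,0) value=2
Op 5: merge R3<->R0 -> R3=(2,0,0,1) R0=(2,0,0,1)
Op 6: merge R3<->R1 -> R3=(2,8,0,1) R1=(2,8,0,1)
Op 7: inc R2 by 2 -> R2=(0,0,2,0) value=2
Op 8: merge R3<->R0 -> R3=(2,8,0,1) R0=(2,8,0,1)

Answer: 2 8 0 1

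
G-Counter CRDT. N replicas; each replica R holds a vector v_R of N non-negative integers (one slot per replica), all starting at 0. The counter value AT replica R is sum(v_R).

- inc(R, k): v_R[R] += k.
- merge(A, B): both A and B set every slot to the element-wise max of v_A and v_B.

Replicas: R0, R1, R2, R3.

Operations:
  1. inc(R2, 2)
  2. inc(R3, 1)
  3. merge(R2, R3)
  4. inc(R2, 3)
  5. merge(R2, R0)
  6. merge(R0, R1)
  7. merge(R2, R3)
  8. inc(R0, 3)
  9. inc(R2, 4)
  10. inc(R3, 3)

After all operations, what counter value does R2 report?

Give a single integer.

Answer: 10

Derivation:
Op 1: inc R2 by 2 -> R2=(0,0,2,0) value=2
Op 2: inc R3 by 1 -> R3=(0,0,0,1) value=1
Op 3: merge R2<->R3 -> R2=(0,0,2,1) R3=(0,0,2,1)
Op 4: inc R2 by 3 -> R2=(0,0,5,1) value=6
Op 5: merge R2<->R0 -> R2=(0,0,5,1) R0=(0,0,5,1)
Op 6: merge R0<->R1 -> R0=(0,0,5,1) R1=(0,0,5,1)
Op 7: merge R2<->R3 -> R2=(0,0,5,1) R3=(0,0,5,1)
Op 8: inc R0 by 3 -> R0=(3,0,5,1) value=9
Op 9: inc R2 by 4 -> R2=(0,0,9,1) value=10
Op 10: inc R3 by 3 -> R3=(0,0,5,4) value=9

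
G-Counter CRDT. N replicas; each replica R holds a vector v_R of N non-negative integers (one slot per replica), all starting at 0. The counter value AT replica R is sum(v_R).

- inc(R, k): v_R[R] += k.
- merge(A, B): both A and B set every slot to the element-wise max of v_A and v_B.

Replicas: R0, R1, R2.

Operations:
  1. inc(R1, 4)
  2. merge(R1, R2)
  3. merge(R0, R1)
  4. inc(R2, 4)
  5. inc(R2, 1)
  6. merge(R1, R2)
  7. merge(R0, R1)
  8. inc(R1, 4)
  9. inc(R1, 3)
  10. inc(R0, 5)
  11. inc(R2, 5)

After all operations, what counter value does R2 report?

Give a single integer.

Answer: 14

Derivation:
Op 1: inc R1 by 4 -> R1=(0,4,0) value=4
Op 2: merge R1<->R2 -> R1=(0,4,0) R2=(0,4,0)
Op 3: merge R0<->R1 -> R0=(0,4,0) R1=(0,4,0)
Op 4: inc R2 by 4 -> R2=(0,4,4) value=8
Op 5: inc R2 by 1 -> R2=(0,4,5) value=9
Op 6: merge R1<->R2 -> R1=(0,4,5) R2=(0,4,5)
Op 7: merge R0<->R1 -> R0=(0,4,5) R1=(0,4,5)
Op 8: inc R1 by 4 -> R1=(0,8,5) value=13
Op 9: inc R1 by 3 -> R1=(0,11,5) value=16
Op 10: inc R0 by 5 -> R0=(5,4,5) value=14
Op 11: inc R2 by 5 -> R2=(0,4,10) value=14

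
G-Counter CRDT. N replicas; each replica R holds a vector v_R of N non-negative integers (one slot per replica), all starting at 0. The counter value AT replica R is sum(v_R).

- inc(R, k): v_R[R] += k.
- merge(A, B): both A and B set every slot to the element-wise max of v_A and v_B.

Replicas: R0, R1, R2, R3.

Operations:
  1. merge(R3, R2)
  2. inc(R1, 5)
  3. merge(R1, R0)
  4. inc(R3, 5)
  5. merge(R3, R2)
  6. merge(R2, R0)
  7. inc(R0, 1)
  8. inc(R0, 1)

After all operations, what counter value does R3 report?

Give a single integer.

Answer: 5

Derivation:
Op 1: merge R3<->R2 -> R3=(0,0,0,0) R2=(0,0,0,0)
Op 2: inc R1 by 5 -> R1=(0,5,0,0) value=5
Op 3: merge R1<->R0 -> R1=(0,5,0,0) R0=(0,5,0,0)
Op 4: inc R3 by 5 -> R3=(0,0,0,5) value=5
Op 5: merge R3<->R2 -> R3=(0,0,0,5) R2=(0,0,0,5)
Op 6: merge R2<->R0 -> R2=(0,5,0,5) R0=(0,5,0,5)
Op 7: inc R0 by 1 -> R0=(1,5,0,5) value=11
Op 8: inc R0 by 1 -> R0=(2,5,0,5) value=12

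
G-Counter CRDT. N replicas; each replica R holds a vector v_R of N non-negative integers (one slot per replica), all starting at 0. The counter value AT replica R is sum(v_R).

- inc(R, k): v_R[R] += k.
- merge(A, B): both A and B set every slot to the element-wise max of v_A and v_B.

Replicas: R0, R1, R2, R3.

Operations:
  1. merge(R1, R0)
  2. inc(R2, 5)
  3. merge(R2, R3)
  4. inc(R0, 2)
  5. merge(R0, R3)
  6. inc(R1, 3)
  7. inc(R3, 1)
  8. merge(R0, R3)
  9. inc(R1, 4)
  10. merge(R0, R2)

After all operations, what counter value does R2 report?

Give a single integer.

Answer: 8

Derivation:
Op 1: merge R1<->R0 -> R1=(0,0,0,0) R0=(0,0,0,0)
Op 2: inc R2 by 5 -> R2=(0,0,5,0) value=5
Op 3: merge R2<->R3 -> R2=(0,0,5,0) R3=(0,0,5,0)
Op 4: inc R0 by 2 -> R0=(2,0,0,0) value=2
Op 5: merge R0<->R3 -> R0=(2,0,5,0) R3=(2,0,5,0)
Op 6: inc R1 by 3 -> R1=(0,3,0,0) value=3
Op 7: inc R3 by 1 -> R3=(2,0,5,1) value=8
Op 8: merge R0<->R3 -> R0=(2,0,5,1) R3=(2,0,5,1)
Op 9: inc R1 by 4 -> R1=(0,7,0,0) value=7
Op 10: merge R0<->R2 -> R0=(2,0,5,1) R2=(2,0,5,1)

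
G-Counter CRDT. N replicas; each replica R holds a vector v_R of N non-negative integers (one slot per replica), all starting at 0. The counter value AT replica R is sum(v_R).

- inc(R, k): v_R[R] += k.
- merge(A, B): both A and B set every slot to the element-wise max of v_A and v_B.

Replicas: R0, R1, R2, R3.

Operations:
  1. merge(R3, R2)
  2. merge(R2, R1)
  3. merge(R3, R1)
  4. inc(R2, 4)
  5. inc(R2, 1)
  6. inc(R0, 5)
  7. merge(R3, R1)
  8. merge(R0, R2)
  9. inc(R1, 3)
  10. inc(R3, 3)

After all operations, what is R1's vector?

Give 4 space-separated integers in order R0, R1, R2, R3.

Op 1: merge R3<->R2 -> R3=(0,0,0,0) R2=(0,0,0,0)
Op 2: merge R2<->R1 -> R2=(0,0,0,0) R1=(0,0,0,0)
Op 3: merge R3<->R1 -> R3=(0,0,0,0) R1=(0,0,0,0)
Op 4: inc R2 by 4 -> R2=(0,0,4,0) value=4
Op 5: inc R2 by 1 -> R2=(0,0,5,0) value=5
Op 6: inc R0 by 5 -> R0=(5,0,0,0) value=5
Op 7: merge R3<->R1 -> R3=(0,0,0,0) R1=(0,0,0,0)
Op 8: merge R0<->R2 -> R0=(5,0,5,0) R2=(5,0,5,0)
Op 9: inc R1 by 3 -> R1=(0,3,0,0) value=3
Op 10: inc R3 by 3 -> R3=(0,0,0,3) value=3

Answer: 0 3 0 0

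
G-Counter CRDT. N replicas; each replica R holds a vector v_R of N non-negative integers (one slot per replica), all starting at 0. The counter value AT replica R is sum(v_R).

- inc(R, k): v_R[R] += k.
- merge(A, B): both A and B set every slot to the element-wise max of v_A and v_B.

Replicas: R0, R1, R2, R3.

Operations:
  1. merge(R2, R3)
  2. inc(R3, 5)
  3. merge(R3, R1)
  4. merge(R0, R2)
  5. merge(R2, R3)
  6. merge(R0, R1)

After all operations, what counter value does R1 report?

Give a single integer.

Op 1: merge R2<->R3 -> R2=(0,0,0,0) R3=(0,0,0,0)
Op 2: inc R3 by 5 -> R3=(0,0,0,5) value=5
Op 3: merge R3<->R1 -> R3=(0,0,0,5) R1=(0,0,0,5)
Op 4: merge R0<->R2 -> R0=(0,0,0,0) R2=(0,0,0,0)
Op 5: merge R2<->R3 -> R2=(0,0,0,5) R3=(0,0,0,5)
Op 6: merge R0<->R1 -> R0=(0,0,0,5) R1=(0,0,0,5)

Answer: 5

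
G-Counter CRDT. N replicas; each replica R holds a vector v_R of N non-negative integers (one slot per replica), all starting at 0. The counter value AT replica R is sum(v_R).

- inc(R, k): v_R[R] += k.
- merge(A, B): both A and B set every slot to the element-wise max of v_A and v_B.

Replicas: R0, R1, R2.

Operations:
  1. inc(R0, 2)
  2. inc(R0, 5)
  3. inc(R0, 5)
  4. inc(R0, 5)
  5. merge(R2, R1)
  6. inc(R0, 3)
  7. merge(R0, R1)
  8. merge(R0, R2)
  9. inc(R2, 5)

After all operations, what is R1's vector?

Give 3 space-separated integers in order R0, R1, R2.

Answer: 20 0 0

Derivation:
Op 1: inc R0 by 2 -> R0=(2,0,0) value=2
Op 2: inc R0 by 5 -> R0=(7,0,0) value=7
Op 3: inc R0 by 5 -> R0=(12,0,0) value=12
Op 4: inc R0 by 5 -> R0=(17,0,0) value=17
Op 5: merge R2<->R1 -> R2=(0,0,0) R1=(0,0,0)
Op 6: inc R0 by 3 -> R0=(20,0,0) value=20
Op 7: merge R0<->R1 -> R0=(20,0,0) R1=(20,0,0)
Op 8: merge R0<->R2 -> R0=(20,0,0) R2=(20,0,0)
Op 9: inc R2 by 5 -> R2=(20,0,5) value=25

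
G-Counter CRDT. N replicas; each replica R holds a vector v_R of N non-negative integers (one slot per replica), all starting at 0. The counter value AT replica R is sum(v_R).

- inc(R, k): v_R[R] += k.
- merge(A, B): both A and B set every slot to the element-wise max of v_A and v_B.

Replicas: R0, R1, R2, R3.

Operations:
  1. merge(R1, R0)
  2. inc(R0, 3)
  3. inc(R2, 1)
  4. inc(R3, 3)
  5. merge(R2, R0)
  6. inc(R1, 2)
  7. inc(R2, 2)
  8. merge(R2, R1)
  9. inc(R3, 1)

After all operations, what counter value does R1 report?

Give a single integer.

Answer: 8

Derivation:
Op 1: merge R1<->R0 -> R1=(0,0,0,0) R0=(0,0,0,0)
Op 2: inc R0 by 3 -> R0=(3,0,0,0) value=3
Op 3: inc R2 by 1 -> R2=(0,0,1,0) value=1
Op 4: inc R3 by 3 -> R3=(0,0,0,3) value=3
Op 5: merge R2<->R0 -> R2=(3,0,1,0) R0=(3,0,1,0)
Op 6: inc R1 by 2 -> R1=(0,2,0,0) value=2
Op 7: inc R2 by 2 -> R2=(3,0,3,0) value=6
Op 8: merge R2<->R1 -> R2=(3,2,3,0) R1=(3,2,3,0)
Op 9: inc R3 by 1 -> R3=(0,0,0,4) value=4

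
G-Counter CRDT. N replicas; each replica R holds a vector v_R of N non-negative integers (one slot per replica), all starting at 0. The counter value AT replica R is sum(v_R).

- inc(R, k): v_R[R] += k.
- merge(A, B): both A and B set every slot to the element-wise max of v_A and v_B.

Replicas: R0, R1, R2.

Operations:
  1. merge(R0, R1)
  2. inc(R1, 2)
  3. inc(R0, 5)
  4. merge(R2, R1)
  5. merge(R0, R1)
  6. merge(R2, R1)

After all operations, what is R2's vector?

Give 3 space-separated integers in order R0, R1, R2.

Op 1: merge R0<->R1 -> R0=(0,0,0) R1=(0,0,0)
Op 2: inc R1 by 2 -> R1=(0,2,0) value=2
Op 3: inc R0 by 5 -> R0=(5,0,0) value=5
Op 4: merge R2<->R1 -> R2=(0,2,0) R1=(0,2,0)
Op 5: merge R0<->R1 -> R0=(5,2,0) R1=(5,2,0)
Op 6: merge R2<->R1 -> R2=(5,2,0) R1=(5,2,0)

Answer: 5 2 0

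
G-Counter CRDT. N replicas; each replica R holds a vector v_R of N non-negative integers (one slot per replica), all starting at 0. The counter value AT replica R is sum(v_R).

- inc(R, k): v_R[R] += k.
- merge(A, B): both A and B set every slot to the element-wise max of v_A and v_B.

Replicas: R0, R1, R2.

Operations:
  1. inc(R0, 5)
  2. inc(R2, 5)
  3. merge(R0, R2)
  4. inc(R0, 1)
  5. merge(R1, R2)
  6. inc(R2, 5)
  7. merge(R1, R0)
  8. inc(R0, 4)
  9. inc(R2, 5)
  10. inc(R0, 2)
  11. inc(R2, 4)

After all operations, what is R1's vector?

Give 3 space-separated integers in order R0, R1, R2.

Op 1: inc R0 by 5 -> R0=(5,0,0) value=5
Op 2: inc R2 by 5 -> R2=(0,0,5) value=5
Op 3: merge R0<->R2 -> R0=(5,0,5) R2=(5,0,5)
Op 4: inc R0 by 1 -> R0=(6,0,5) value=11
Op 5: merge R1<->R2 -> R1=(5,0,5) R2=(5,0,5)
Op 6: inc R2 by 5 -> R2=(5,0,10) value=15
Op 7: merge R1<->R0 -> R1=(6,0,5) R0=(6,0,5)
Op 8: inc R0 by 4 -> R0=(10,0,5) value=15
Op 9: inc R2 by 5 -> R2=(5,0,15) value=20
Op 10: inc R0 by 2 -> R0=(12,0,5) value=17
Op 11: inc R2 by 4 -> R2=(5,0,19) value=24

Answer: 6 0 5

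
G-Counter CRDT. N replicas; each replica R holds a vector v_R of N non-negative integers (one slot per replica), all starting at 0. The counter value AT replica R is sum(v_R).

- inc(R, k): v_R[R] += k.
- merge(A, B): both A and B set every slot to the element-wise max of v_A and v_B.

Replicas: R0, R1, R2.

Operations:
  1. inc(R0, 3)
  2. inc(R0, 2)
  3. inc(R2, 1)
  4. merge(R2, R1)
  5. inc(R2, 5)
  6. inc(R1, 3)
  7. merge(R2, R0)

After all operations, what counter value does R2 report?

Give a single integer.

Answer: 11

Derivation:
Op 1: inc R0 by 3 -> R0=(3,0,0) value=3
Op 2: inc R0 by 2 -> R0=(5,0,0) value=5
Op 3: inc R2 by 1 -> R2=(0,0,1) value=1
Op 4: merge R2<->R1 -> R2=(0,0,1) R1=(0,0,1)
Op 5: inc R2 by 5 -> R2=(0,0,6) value=6
Op 6: inc R1 by 3 -> R1=(0,3,1) value=4
Op 7: merge R2<->R0 -> R2=(5,0,6) R0=(5,0,6)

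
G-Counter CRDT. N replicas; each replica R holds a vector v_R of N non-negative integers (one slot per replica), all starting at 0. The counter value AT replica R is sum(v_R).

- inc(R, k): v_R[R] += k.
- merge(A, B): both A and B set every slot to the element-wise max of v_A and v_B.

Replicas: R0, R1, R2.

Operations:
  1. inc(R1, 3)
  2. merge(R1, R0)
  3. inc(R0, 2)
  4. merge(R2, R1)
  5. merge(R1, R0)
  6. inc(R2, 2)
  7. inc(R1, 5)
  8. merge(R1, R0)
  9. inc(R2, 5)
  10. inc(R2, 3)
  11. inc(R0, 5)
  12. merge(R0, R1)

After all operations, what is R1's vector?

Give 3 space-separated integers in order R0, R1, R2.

Op 1: inc R1 by 3 -> R1=(0,3,0) value=3
Op 2: merge R1<->R0 -> R1=(0,3,0) R0=(0,3,0)
Op 3: inc R0 by 2 -> R0=(2,3,0) value=5
Op 4: merge R2<->R1 -> R2=(0,3,0) R1=(0,3,0)
Op 5: merge R1<->R0 -> R1=(2,3,0) R0=(2,3,0)
Op 6: inc R2 by 2 -> R2=(0,3,2) value=5
Op 7: inc R1 by 5 -> R1=(2,8,0) value=10
Op 8: merge R1<->R0 -> R1=(2,8,0) R0=(2,8,0)
Op 9: inc R2 by 5 -> R2=(0,3,7) value=10
Op 10: inc R2 by 3 -> R2=(0,3,10) value=13
Op 11: inc R0 by 5 -> R0=(7,8,0) value=15
Op 12: merge R0<->R1 -> R0=(7,8,0) R1=(7,8,0)

Answer: 7 8 0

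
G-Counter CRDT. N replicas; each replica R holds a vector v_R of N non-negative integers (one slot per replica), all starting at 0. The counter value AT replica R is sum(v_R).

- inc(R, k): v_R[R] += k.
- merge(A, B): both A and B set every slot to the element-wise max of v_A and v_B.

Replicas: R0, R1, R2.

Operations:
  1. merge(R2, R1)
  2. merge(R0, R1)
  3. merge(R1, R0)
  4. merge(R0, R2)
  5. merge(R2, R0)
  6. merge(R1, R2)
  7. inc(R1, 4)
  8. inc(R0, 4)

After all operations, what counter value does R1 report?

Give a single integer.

Answer: 4

Derivation:
Op 1: merge R2<->R1 -> R2=(0,0,0) R1=(0,0,0)
Op 2: merge R0<->R1 -> R0=(0,0,0) R1=(0,0,0)
Op 3: merge R1<->R0 -> R1=(0,0,0) R0=(0,0,0)
Op 4: merge R0<->R2 -> R0=(0,0,0) R2=(0,0,0)
Op 5: merge R2<->R0 -> R2=(0,0,0) R0=(0,0,0)
Op 6: merge R1<->R2 -> R1=(0,0,0) R2=(0,0,0)
Op 7: inc R1 by 4 -> R1=(0,4,0) value=4
Op 8: inc R0 by 4 -> R0=(4,0,0) value=4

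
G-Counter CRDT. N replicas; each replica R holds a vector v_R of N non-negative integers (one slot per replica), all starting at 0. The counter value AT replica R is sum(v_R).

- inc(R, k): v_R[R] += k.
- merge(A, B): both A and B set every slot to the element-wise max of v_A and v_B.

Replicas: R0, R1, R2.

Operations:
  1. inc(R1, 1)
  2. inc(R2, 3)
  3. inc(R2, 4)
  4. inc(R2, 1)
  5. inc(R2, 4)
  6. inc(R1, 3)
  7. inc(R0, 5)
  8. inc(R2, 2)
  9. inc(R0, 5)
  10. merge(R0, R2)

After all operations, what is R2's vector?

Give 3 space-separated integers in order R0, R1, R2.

Op 1: inc R1 by 1 -> R1=(0,1,0) value=1
Op 2: inc R2 by 3 -> R2=(0,0,3) value=3
Op 3: inc R2 by 4 -> R2=(0,0,7) value=7
Op 4: inc R2 by 1 -> R2=(0,0,8) value=8
Op 5: inc R2 by 4 -> R2=(0,0,12) value=12
Op 6: inc R1 by 3 -> R1=(0,4,0) value=4
Op 7: inc R0 by 5 -> R0=(5,0,0) value=5
Op 8: inc R2 by 2 -> R2=(0,0,14) value=14
Op 9: inc R0 by 5 -> R0=(10,0,0) value=10
Op 10: merge R0<->R2 -> R0=(10,0,14) R2=(10,0,14)

Answer: 10 0 14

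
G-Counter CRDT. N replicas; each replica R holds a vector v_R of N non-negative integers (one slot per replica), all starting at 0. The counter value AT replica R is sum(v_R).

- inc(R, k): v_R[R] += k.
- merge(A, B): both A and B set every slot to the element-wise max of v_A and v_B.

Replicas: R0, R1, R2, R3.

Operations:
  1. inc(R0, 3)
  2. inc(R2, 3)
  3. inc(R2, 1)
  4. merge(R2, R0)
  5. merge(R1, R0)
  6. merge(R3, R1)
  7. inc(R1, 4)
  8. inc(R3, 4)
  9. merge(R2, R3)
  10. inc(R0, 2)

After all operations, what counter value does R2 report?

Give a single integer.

Answer: 11

Derivation:
Op 1: inc R0 by 3 -> R0=(3,0,0,0) value=3
Op 2: inc R2 by 3 -> R2=(0,0,3,0) value=3
Op 3: inc R2 by 1 -> R2=(0,0,4,0) value=4
Op 4: merge R2<->R0 -> R2=(3,0,4,0) R0=(3,0,4,0)
Op 5: merge R1<->R0 -> R1=(3,0,4,0) R0=(3,0,4,0)
Op 6: merge R3<->R1 -> R3=(3,0,4,0) R1=(3,0,4,0)
Op 7: inc R1 by 4 -> R1=(3,4,4,0) value=11
Op 8: inc R3 by 4 -> R3=(3,0,4,4) value=11
Op 9: merge R2<->R3 -> R2=(3,0,4,4) R3=(3,0,4,4)
Op 10: inc R0 by 2 -> R0=(5,0,4,0) value=9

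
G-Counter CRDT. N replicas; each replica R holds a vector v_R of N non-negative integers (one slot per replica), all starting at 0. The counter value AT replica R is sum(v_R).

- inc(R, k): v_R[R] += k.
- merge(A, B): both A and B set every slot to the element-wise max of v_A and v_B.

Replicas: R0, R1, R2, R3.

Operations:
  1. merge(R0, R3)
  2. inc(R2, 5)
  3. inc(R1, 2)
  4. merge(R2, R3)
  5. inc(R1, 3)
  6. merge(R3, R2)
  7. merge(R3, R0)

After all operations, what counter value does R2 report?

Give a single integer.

Answer: 5

Derivation:
Op 1: merge R0<->R3 -> R0=(0,0,0,0) R3=(0,0,0,0)
Op 2: inc R2 by 5 -> R2=(0,0,5,0) value=5
Op 3: inc R1 by 2 -> R1=(0,2,0,0) value=2
Op 4: merge R2<->R3 -> R2=(0,0,5,0) R3=(0,0,5,0)
Op 5: inc R1 by 3 -> R1=(0,5,0,0) value=5
Op 6: merge R3<->R2 -> R3=(0,0,5,0) R2=(0,0,5,0)
Op 7: merge R3<->R0 -> R3=(0,0,5,0) R0=(0,0,5,0)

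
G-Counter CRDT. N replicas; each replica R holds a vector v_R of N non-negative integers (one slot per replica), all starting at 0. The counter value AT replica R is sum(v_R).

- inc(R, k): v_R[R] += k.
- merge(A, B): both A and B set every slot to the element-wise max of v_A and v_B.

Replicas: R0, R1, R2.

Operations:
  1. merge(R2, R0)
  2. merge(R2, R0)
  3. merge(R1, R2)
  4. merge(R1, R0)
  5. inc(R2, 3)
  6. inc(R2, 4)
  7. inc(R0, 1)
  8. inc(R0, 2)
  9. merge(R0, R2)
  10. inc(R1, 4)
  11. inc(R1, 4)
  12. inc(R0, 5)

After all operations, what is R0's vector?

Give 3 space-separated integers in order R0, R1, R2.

Op 1: merge R2<->R0 -> R2=(0,0,0) R0=(0,0,0)
Op 2: merge R2<->R0 -> R2=(0,0,0) R0=(0,0,0)
Op 3: merge R1<->R2 -> R1=(0,0,0) R2=(0,0,0)
Op 4: merge R1<->R0 -> R1=(0,0,0) R0=(0,0,0)
Op 5: inc R2 by 3 -> R2=(0,0,3) value=3
Op 6: inc R2 by 4 -> R2=(0,0,7) value=7
Op 7: inc R0 by 1 -> R0=(1,0,0) value=1
Op 8: inc R0 by 2 -> R0=(3,0,0) value=3
Op 9: merge R0<->R2 -> R0=(3,0,7) R2=(3,0,7)
Op 10: inc R1 by 4 -> R1=(0,4,0) value=4
Op 11: inc R1 by 4 -> R1=(0,8,0) value=8
Op 12: inc R0 by 5 -> R0=(8,0,7) value=15

Answer: 8 0 7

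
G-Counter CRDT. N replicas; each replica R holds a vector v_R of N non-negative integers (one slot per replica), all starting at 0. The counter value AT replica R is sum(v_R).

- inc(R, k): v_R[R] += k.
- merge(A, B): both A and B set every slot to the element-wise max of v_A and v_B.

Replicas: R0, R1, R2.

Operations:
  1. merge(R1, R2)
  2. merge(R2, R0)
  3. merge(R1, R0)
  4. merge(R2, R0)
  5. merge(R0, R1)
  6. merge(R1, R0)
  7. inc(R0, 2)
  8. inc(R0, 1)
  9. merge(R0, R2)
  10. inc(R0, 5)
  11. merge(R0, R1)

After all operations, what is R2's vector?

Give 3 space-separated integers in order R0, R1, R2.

Answer: 3 0 0

Derivation:
Op 1: merge R1<->R2 -> R1=(0,0,0) R2=(0,0,0)
Op 2: merge R2<->R0 -> R2=(0,0,0) R0=(0,0,0)
Op 3: merge R1<->R0 -> R1=(0,0,0) R0=(0,0,0)
Op 4: merge R2<->R0 -> R2=(0,0,0) R0=(0,0,0)
Op 5: merge R0<->R1 -> R0=(0,0,0) R1=(0,0,0)
Op 6: merge R1<->R0 -> R1=(0,0,0) R0=(0,0,0)
Op 7: inc R0 by 2 -> R0=(2,0,0) value=2
Op 8: inc R0 by 1 -> R0=(3,0,0) value=3
Op 9: merge R0<->R2 -> R0=(3,0,0) R2=(3,0,0)
Op 10: inc R0 by 5 -> R0=(8,0,0) value=8
Op 11: merge R0<->R1 -> R0=(8,0,0) R1=(8,0,0)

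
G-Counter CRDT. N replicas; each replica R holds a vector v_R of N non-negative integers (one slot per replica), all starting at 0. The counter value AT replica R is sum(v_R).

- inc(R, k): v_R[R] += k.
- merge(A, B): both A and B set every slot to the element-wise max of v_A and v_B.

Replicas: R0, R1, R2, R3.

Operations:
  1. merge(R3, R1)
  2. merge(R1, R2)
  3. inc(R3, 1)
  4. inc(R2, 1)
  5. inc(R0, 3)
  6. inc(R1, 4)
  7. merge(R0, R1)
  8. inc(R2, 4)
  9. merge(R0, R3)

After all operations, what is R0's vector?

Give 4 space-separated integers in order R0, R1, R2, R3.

Op 1: merge R3<->R1 -> R3=(0,0,0,0) R1=(0,0,0,0)
Op 2: merge R1<->R2 -> R1=(0,0,0,0) R2=(0,0,0,0)
Op 3: inc R3 by 1 -> R3=(0,0,0,1) value=1
Op 4: inc R2 by 1 -> R2=(0,0,1,0) value=1
Op 5: inc R0 by 3 -> R0=(3,0,0,0) value=3
Op 6: inc R1 by 4 -> R1=(0,4,0,0) value=4
Op 7: merge R0<->R1 -> R0=(3,4,0,0) R1=(3,4,0,0)
Op 8: inc R2 by 4 -> R2=(0,0,5,0) value=5
Op 9: merge R0<->R3 -> R0=(3,4,0,1) R3=(3,4,0,1)

Answer: 3 4 0 1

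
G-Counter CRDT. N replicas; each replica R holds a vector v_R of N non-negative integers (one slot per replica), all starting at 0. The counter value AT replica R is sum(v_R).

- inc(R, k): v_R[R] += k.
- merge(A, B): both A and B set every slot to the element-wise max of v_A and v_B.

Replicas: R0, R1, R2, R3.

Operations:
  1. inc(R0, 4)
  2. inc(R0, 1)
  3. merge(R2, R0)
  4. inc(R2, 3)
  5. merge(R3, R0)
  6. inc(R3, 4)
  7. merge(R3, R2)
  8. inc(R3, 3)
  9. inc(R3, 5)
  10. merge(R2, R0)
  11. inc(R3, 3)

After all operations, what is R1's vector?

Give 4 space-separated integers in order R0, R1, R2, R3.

Answer: 0 0 0 0

Derivation:
Op 1: inc R0 by 4 -> R0=(4,0,0,0) value=4
Op 2: inc R0 by 1 -> R0=(5,0,0,0) value=5
Op 3: merge R2<->R0 -> R2=(5,0,0,0) R0=(5,0,0,0)
Op 4: inc R2 by 3 -> R2=(5,0,3,0) value=8
Op 5: merge R3<->R0 -> R3=(5,0,0,0) R0=(5,0,0,0)
Op 6: inc R3 by 4 -> R3=(5,0,0,4) value=9
Op 7: merge R3<->R2 -> R3=(5,0,3,4) R2=(5,0,3,4)
Op 8: inc R3 by 3 -> R3=(5,0,3,7) value=15
Op 9: inc R3 by 5 -> R3=(5,0,3,12) value=20
Op 10: merge R2<->R0 -> R2=(5,0,3,4) R0=(5,0,3,4)
Op 11: inc R3 by 3 -> R3=(5,0,3,15) value=23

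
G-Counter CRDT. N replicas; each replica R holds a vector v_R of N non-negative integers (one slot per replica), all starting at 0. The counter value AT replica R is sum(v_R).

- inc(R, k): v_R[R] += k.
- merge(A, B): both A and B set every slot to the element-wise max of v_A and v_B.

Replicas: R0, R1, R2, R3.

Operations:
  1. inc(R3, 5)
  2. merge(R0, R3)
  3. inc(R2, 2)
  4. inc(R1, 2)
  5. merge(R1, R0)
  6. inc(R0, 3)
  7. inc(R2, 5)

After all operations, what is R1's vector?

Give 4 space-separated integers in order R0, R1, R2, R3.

Op 1: inc R3 by 5 -> R3=(0,0,0,5) value=5
Op 2: merge R0<->R3 -> R0=(0,0,0,5) R3=(0,0,0,5)
Op 3: inc R2 by 2 -> R2=(0,0,2,0) value=2
Op 4: inc R1 by 2 -> R1=(0,2,0,0) value=2
Op 5: merge R1<->R0 -> R1=(0,2,0,5) R0=(0,2,0,5)
Op 6: inc R0 by 3 -> R0=(3,2,0,5) value=10
Op 7: inc R2 by 5 -> R2=(0,0,7,0) value=7

Answer: 0 2 0 5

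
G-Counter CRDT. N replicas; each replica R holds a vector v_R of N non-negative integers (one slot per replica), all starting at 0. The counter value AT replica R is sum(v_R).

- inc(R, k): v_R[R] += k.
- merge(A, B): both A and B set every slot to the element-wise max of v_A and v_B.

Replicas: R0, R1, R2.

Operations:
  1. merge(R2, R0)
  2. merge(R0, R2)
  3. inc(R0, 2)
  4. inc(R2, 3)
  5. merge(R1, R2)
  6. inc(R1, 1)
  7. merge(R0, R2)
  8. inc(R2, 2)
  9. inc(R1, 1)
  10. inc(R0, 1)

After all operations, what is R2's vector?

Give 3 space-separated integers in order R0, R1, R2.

Answer: 2 0 5

Derivation:
Op 1: merge R2<->R0 -> R2=(0,0,0) R0=(0,0,0)
Op 2: merge R0<->R2 -> R0=(0,0,0) R2=(0,0,0)
Op 3: inc R0 by 2 -> R0=(2,0,0) value=2
Op 4: inc R2 by 3 -> R2=(0,0,3) value=3
Op 5: merge R1<->R2 -> R1=(0,0,3) R2=(0,0,3)
Op 6: inc R1 by 1 -> R1=(0,1,3) value=4
Op 7: merge R0<->R2 -> R0=(2,0,3) R2=(2,0,3)
Op 8: inc R2 by 2 -> R2=(2,0,5) value=7
Op 9: inc R1 by 1 -> R1=(0,2,3) value=5
Op 10: inc R0 by 1 -> R0=(3,0,3) value=6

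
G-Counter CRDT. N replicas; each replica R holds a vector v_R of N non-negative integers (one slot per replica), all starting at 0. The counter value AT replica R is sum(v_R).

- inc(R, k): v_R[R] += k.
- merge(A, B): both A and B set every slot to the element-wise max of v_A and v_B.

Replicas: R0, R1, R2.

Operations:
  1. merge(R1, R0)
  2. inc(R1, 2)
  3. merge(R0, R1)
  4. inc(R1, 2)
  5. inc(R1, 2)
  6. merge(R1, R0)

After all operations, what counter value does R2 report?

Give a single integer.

Op 1: merge R1<->R0 -> R1=(0,0,0) R0=(0,0,0)
Op 2: inc R1 by 2 -> R1=(0,2,0) value=2
Op 3: merge R0<->R1 -> R0=(0,2,0) R1=(0,2,0)
Op 4: inc R1 by 2 -> R1=(0,4,0) value=4
Op 5: inc R1 by 2 -> R1=(0,6,0) value=6
Op 6: merge R1<->R0 -> R1=(0,6,0) R0=(0,6,0)

Answer: 0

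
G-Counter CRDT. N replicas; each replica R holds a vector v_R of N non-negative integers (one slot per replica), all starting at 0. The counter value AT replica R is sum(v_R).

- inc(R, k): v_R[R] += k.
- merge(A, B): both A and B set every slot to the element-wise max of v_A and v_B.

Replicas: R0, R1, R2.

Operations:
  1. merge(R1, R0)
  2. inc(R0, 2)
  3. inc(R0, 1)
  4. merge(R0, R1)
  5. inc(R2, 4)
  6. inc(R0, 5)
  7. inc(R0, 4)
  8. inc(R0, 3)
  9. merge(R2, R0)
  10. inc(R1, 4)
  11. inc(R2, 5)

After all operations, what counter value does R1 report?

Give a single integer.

Op 1: merge R1<->R0 -> R1=(0,0,0) R0=(0,0,0)
Op 2: inc R0 by 2 -> R0=(2,0,0) value=2
Op 3: inc R0 by 1 -> R0=(3,0,0) value=3
Op 4: merge R0<->R1 -> R0=(3,0,0) R1=(3,0,0)
Op 5: inc R2 by 4 -> R2=(0,0,4) value=4
Op 6: inc R0 by 5 -> R0=(8,0,0) value=8
Op 7: inc R0 by 4 -> R0=(12,0,0) value=12
Op 8: inc R0 by 3 -> R0=(15,0,0) value=15
Op 9: merge R2<->R0 -> R2=(15,0,4) R0=(15,0,4)
Op 10: inc R1 by 4 -> R1=(3,4,0) value=7
Op 11: inc R2 by 5 -> R2=(15,0,9) value=24

Answer: 7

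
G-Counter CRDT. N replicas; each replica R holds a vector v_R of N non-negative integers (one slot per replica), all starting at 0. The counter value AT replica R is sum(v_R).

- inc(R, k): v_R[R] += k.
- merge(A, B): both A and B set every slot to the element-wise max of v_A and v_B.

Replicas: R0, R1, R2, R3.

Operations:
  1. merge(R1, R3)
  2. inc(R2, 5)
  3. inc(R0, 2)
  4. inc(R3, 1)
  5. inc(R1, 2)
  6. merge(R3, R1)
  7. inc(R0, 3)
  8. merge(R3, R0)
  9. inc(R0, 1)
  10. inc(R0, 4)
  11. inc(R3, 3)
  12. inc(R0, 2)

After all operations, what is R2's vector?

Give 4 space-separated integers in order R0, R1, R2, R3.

Answer: 0 0 5 0

Derivation:
Op 1: merge R1<->R3 -> R1=(0,0,0,0) R3=(0,0,0,0)
Op 2: inc R2 by 5 -> R2=(0,0,5,0) value=5
Op 3: inc R0 by 2 -> R0=(2,0,0,0) value=2
Op 4: inc R3 by 1 -> R3=(0,0,0,1) value=1
Op 5: inc R1 by 2 -> R1=(0,2,0,0) value=2
Op 6: merge R3<->R1 -> R3=(0,2,0,1) R1=(0,2,0,1)
Op 7: inc R0 by 3 -> R0=(5,0,0,0) value=5
Op 8: merge R3<->R0 -> R3=(5,2,0,1) R0=(5,2,0,1)
Op 9: inc R0 by 1 -> R0=(6,2,0,1) value=9
Op 10: inc R0 by 4 -> R0=(10,2,0,1) value=13
Op 11: inc R3 by 3 -> R3=(5,2,0,4) value=11
Op 12: inc R0 by 2 -> R0=(12,2,0,1) value=15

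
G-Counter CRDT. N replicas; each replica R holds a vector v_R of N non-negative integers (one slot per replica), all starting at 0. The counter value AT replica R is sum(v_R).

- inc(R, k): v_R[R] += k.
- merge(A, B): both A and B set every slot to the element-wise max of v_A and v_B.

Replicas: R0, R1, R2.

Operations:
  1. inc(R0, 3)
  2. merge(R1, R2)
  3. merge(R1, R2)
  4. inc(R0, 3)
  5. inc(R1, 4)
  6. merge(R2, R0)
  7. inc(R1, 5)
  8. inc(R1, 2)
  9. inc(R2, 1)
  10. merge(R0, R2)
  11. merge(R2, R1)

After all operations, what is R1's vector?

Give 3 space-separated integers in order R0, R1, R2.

Answer: 6 11 1

Derivation:
Op 1: inc R0 by 3 -> R0=(3,0,0) value=3
Op 2: merge R1<->R2 -> R1=(0,0,0) R2=(0,0,0)
Op 3: merge R1<->R2 -> R1=(0,0,0) R2=(0,0,0)
Op 4: inc R0 by 3 -> R0=(6,0,0) value=6
Op 5: inc R1 by 4 -> R1=(0,4,0) value=4
Op 6: merge R2<->R0 -> R2=(6,0,0) R0=(6,0,0)
Op 7: inc R1 by 5 -> R1=(0,9,0) value=9
Op 8: inc R1 by 2 -> R1=(0,11,0) value=11
Op 9: inc R2 by 1 -> R2=(6,0,1) value=7
Op 10: merge R0<->R2 -> R0=(6,0,1) R2=(6,0,1)
Op 11: merge R2<->R1 -> R2=(6,11,1) R1=(6,11,1)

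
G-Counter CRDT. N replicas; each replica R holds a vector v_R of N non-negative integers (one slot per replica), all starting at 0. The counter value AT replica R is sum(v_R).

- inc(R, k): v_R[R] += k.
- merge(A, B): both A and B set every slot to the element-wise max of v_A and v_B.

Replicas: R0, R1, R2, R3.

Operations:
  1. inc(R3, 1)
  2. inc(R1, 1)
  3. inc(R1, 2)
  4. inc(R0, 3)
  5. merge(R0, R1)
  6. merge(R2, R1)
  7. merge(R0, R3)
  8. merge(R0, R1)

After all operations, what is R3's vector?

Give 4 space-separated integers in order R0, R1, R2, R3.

Op 1: inc R3 by 1 -> R3=(0,0,0,1) value=1
Op 2: inc R1 by 1 -> R1=(0,1,0,0) value=1
Op 3: inc R1 by 2 -> R1=(0,3,0,0) value=3
Op 4: inc R0 by 3 -> R0=(3,0,0,0) value=3
Op 5: merge R0<->R1 -> R0=(3,3,0,0) R1=(3,3,0,0)
Op 6: merge R2<->R1 -> R2=(3,3,0,0) R1=(3,3,0,0)
Op 7: merge R0<->R3 -> R0=(3,3,0,1) R3=(3,3,0,1)
Op 8: merge R0<->R1 -> R0=(3,3,0,1) R1=(3,3,0,1)

Answer: 3 3 0 1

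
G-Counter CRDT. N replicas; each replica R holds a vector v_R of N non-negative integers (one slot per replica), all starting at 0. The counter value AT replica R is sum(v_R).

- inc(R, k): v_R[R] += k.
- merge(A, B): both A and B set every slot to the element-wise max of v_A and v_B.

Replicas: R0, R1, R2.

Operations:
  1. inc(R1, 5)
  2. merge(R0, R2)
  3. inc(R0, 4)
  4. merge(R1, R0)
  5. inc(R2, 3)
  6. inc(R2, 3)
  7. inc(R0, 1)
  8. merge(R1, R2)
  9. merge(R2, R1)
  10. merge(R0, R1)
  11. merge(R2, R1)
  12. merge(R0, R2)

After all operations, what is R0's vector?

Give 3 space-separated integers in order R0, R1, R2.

Answer: 5 5 6

Derivation:
Op 1: inc R1 by 5 -> R1=(0,5,0) value=5
Op 2: merge R0<->R2 -> R0=(0,0,0) R2=(0,0,0)
Op 3: inc R0 by 4 -> R0=(4,0,0) value=4
Op 4: merge R1<->R0 -> R1=(4,5,0) R0=(4,5,0)
Op 5: inc R2 by 3 -> R2=(0,0,3) value=3
Op 6: inc R2 by 3 -> R2=(0,0,6) value=6
Op 7: inc R0 by 1 -> R0=(5,5,0) value=10
Op 8: merge R1<->R2 -> R1=(4,5,6) R2=(4,5,6)
Op 9: merge R2<->R1 -> R2=(4,5,6) R1=(4,5,6)
Op 10: merge R0<->R1 -> R0=(5,5,6) R1=(5,5,6)
Op 11: merge R2<->R1 -> R2=(5,5,6) R1=(5,5,6)
Op 12: merge R0<->R2 -> R0=(5,5,6) R2=(5,5,6)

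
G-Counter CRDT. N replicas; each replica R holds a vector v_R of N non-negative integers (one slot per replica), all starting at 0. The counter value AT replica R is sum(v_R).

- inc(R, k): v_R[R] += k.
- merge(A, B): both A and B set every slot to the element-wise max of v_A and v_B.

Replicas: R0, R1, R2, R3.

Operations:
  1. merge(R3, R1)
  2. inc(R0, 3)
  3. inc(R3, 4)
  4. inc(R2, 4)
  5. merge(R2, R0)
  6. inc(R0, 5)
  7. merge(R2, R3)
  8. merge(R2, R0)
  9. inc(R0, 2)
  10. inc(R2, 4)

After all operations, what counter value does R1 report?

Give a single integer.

Op 1: merge R3<->R1 -> R3=(0,0,0,0) R1=(0,0,0,0)
Op 2: inc R0 by 3 -> R0=(3,0,0,0) value=3
Op 3: inc R3 by 4 -> R3=(0,0,0,4) value=4
Op 4: inc R2 by 4 -> R2=(0,0,4,0) value=4
Op 5: merge R2<->R0 -> R2=(3,0,4,0) R0=(3,0,4,0)
Op 6: inc R0 by 5 -> R0=(8,0,4,0) value=12
Op 7: merge R2<->R3 -> R2=(3,0,4,4) R3=(3,0,4,4)
Op 8: merge R2<->R0 -> R2=(8,0,4,4) R0=(8,0,4,4)
Op 9: inc R0 by 2 -> R0=(10,0,4,4) value=18
Op 10: inc R2 by 4 -> R2=(8,0,8,4) value=20

Answer: 0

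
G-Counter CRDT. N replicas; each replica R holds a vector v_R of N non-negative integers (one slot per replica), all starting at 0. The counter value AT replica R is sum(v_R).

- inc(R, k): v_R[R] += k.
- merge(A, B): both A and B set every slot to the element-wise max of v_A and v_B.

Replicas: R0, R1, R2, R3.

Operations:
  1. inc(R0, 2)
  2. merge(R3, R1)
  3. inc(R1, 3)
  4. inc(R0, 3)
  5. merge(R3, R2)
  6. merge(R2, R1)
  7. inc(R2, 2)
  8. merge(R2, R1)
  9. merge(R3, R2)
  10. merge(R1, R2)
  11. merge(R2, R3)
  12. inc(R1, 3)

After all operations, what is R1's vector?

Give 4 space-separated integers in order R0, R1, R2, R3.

Op 1: inc R0 by 2 -> R0=(2,0,0,0) value=2
Op 2: merge R3<->R1 -> R3=(0,0,0,0) R1=(0,0,0,0)
Op 3: inc R1 by 3 -> R1=(0,3,0,0) value=3
Op 4: inc R0 by 3 -> R0=(5,0,0,0) value=5
Op 5: merge R3<->R2 -> R3=(0,0,0,0) R2=(0,0,0,0)
Op 6: merge R2<->R1 -> R2=(0,3,0,0) R1=(0,3,0,0)
Op 7: inc R2 by 2 -> R2=(0,3,2,0) value=5
Op 8: merge R2<->R1 -> R2=(0,3,2,0) R1=(0,3,2,0)
Op 9: merge R3<->R2 -> R3=(0,3,2,0) R2=(0,3,2,0)
Op 10: merge R1<->R2 -> R1=(0,3,2,0) R2=(0,3,2,0)
Op 11: merge R2<->R3 -> R2=(0,3,2,0) R3=(0,3,2,0)
Op 12: inc R1 by 3 -> R1=(0,6,2,0) value=8

Answer: 0 6 2 0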